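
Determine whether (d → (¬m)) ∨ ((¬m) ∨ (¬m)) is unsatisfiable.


Truth table over {d, m}:
d | m | φ
---------
F | F | T
T | F | T
F | T | T
T | T | F
Satisfying assignment at row 1: d=F, m=F gives T.

No, it is not a contradiction.


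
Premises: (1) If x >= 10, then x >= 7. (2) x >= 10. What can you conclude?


Modus ponens: from (P → Q) and P, infer Q.
P = 'x >= 10' is asserted, and P → Q holds, so Q follows.

x >= 7.


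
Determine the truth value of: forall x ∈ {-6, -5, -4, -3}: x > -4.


Evaluate the predicate on each element: -6:False, -5:False, -4:False, -3:True.
Counterexample x = -6 fails the predicate.

False


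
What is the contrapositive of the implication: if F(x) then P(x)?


The contrapositive of (P → Q) is (¬Q → ¬P); it is logically equivalent to the original.
Here P = 'F(x)' and Q = 'P(x)'.

If not (P(x)), then not (F(x)).


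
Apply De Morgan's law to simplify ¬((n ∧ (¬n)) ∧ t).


De Morgan: the negation of a conjunction is the disjunction of the negations.
Distribute ¬ across ∧, flipping it to ∨, and negate each literal.

((¬n) ∨ n) ∨ (¬t)


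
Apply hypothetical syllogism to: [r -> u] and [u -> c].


Hypothetical syllogism: from (P → Q) and (Q → R), infer (P → R).
Chain the two implications through the shared middle term 'u'.

r -> c


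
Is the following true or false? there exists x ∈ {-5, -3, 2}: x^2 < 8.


Evaluate the predicate on each element: -5:F, -3:F, 2:T.
Witness x = 2 satisfies the predicate.

T


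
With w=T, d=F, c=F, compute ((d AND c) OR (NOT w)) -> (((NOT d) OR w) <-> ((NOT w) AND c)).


Substitute w=T, d=F, c=F:
d AND c = F AND F = F
NOT w = F
(d AND c) OR (NOT w) = F OR F = F
NOT d = T
(NOT d) OR w = T OR T = T
NOT w = F
(NOT w) AND c = F AND F = F
((NOT d) OR w) <-> ((NOT w) AND c) = T <-> F = F
((d AND c) OR (NOT w)) -> (((NOT d) OR w) <-> ((NOT w) AND c)) = F -> F = T

T


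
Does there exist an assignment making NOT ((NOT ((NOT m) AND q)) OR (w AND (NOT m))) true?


Search for a satisfying assignment over {m, q, w}.
Try m=F, q=T, w=F: the formula evaluates to T.
A satisfying assignment exists.

Satisfiable.


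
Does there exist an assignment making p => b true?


Search for a satisfying assignment over {b, p}.
Try b=False, p=False: the formula evaluates to True.
A satisfying assignment exists.

Satisfiable.


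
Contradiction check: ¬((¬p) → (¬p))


Truth table over {p}:
p | φ
-----
F | F
T | F
Every row is false.

Yes, it is a contradiction.


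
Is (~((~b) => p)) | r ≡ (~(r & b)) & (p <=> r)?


Compare truth tables:
b | p | r | φ | ψ
-----------------
False | False | False | True | True
True | False | False | False | True
False | True | False | False | False
True | True | False | False | False
False | False | True | True | False
True | False | True | True | False
False | True | True | True | True
True | True | True | True | False
They differ at row 2 (b=True, p=False, r=False): φ=False but ψ=True.

No, they are not logically equivalent.


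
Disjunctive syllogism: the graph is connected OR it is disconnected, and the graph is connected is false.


Disjunctive syllogism: from (P ∨ Q) and ¬P, infer Q.
One disjunct, 'the graph is connected', is ruled out; the other must hold.

it is disconnected


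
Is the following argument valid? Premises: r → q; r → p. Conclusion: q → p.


This is (no valid rule). There exist truth assignments where the premises are all true but the conclusion is false.

Invalid.


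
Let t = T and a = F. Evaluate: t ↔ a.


Biconditional is true when both operands have the same truth value.
Substitute: t=T, a=F.
T ↔ F evaluates to F.

F


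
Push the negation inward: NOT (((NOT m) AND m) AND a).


De Morgan: the negation of a conjunction is the disjunction of the negations.
Distribute NOT across AND, flipping it to OR, and negate each literal.

(m OR (NOT m)) OR (NOT a)


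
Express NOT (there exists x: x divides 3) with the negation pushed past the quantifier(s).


¬(for all x: φ) = there exists x: ¬φ, and ¬(there exists x: φ) = for all x: ¬φ.
Apply to the existential statement.

for all x: NOT(x divides 3)


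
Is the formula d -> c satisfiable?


Search for a satisfying assignment over {c, d}.
Try c=F, d=F: the formula evaluates to T.
A satisfying assignment exists.

Satisfiable.


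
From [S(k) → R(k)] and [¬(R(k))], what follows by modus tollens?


Modus tollens: from (P → Q) and ¬Q, infer ¬P.
Q = 'R(k)' is denied; since P → Q, P must also fail.

Not (S(k)).


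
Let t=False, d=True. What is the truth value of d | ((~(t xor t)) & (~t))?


Substitute t=False, d=True:
t xor t = False xor False = False
~(t xor t) = True
~t = True
(~(t xor t)) & (~t) = True & True = True
d | ((~(t xor t)) & (~t)) = True | True = True

True


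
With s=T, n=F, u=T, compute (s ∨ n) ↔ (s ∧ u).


Substitute s=T, n=F, u=T:
s ∨ n = T ∨ F = T
s ∧ u = T ∧ T = T
(s ∨ n) ↔ (s ∧ u) = T ↔ T = T

T


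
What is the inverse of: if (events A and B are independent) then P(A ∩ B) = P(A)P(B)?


The inverse of (P → Q) is (¬P → ¬Q). It is equivalent to the converse, not to the original.
Here P = '(events A and B are independent)' and Q = 'P(A ∩ B) = P(A)P(B)'.

If not ((events A and B are independent)), then not (P(A ∩ B) = P(A)P(B)).


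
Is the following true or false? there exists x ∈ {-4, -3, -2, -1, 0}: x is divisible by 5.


Evaluate the predicate on each element: -4:F, -3:F, -2:F, -1:F, 0:T.
Witness x = 0 satisfies the predicate.

T


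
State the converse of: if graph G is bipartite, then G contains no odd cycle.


The converse of (P → Q) is (Q → P). It is not in general equivalent to the original.
Here P = 'graph G is bipartite' and Q = 'G contains no odd cycle'.

If G contains no odd cycle, then graph G is bipartite.


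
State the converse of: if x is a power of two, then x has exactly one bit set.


The converse of (P → Q) is (Q → P). It is not in general equivalent to the original.
Here P = 'x is a power of two' and Q = 'x has exactly one bit set'.

If x has exactly one bit set, then x is a power of two.


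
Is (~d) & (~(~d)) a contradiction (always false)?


Truth table over {d}:
d | φ
-----
False | False
True | False
Every row is false.

Yes, it is a contradiction.


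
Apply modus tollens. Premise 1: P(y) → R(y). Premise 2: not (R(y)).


Modus tollens: from (P → Q) and ¬Q, infer ¬P.
Q = 'R(y)' is denied; since P → Q, P must also fail.

Not (P(y)).


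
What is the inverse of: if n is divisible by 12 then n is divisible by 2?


The inverse of (P → Q) is (¬P → ¬Q). It is equivalent to the converse, not to the original.
Here P = 'n is divisible by 12' and Q = 'n is divisible by 2'.

If not (n is divisible by 12), then not (n is divisible by 2).


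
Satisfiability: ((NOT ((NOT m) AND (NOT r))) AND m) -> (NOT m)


Search for a satisfying assignment over {m, r}.
Try m=F, r=F: the formula evaluates to T.
A satisfying assignment exists.

Satisfiable.


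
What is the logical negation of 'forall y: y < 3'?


¬(forall x: φ) = exists x: ¬φ, and ¬(exists x: φ) = forall x: ¬φ.
Apply to the universal statement.

exists y: ~(y < 3)


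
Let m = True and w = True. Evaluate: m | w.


Disjunction is false only when both operands are false.
Substitute: m=True, w=True.
True | True evaluates to True.

True


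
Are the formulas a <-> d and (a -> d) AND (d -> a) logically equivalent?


Compare truth tables:
a | d | φ | ψ
-------------
F | F | T | T
T | F | F | F
F | T | F | F
T | T | T | T
The columns φ and ψ agree on every row.

Yes, they are logically equivalent.


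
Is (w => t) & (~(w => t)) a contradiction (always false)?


Truth table over {t, w}:
t | w | φ
---------
False | False | False
True | False | False
False | True | False
True | True | False
Every row is false.

Yes, it is a contradiction.


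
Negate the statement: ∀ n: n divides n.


¬(∀ x: φ) = ∃ x: ¬φ, and ¬(∃ x: φ) = ∀ x: ¬φ.
Apply to the universal statement.

∃ n: ¬(n divides n)


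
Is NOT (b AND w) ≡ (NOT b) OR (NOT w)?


Compare truth tables:
b | w | φ | ψ
-------------
F | F | T | T
T | F | T | T
F | T | T | T
T | T | F | F
The columns φ and ψ agree on every row.

Yes, they are logically equivalent.


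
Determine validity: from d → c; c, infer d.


This is affirming the consequent (fallacy). There exist truth assignments where the premises are all true but the conclusion is false.

Invalid.


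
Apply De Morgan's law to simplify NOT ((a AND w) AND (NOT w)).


De Morgan: the negation of a conjunction is the disjunction of the negations.
Distribute NOT across AND, flipping it to OR, and negate each literal.

((NOT a) OR (NOT w)) OR w


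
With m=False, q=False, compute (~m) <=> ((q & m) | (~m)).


Substitute m=False, q=False:
~m = True
q & m = False & False = False
~m = True
(q & m) | (~m) = False | True = True
(~m) <=> ((q & m) | (~m)) = True <=> True = True

True


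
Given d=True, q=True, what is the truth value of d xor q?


Exclusive or is true when exactly one operand is true.
Substitute: d=True, q=True.
True xor True evaluates to False.

False


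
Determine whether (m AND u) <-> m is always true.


Build the truth table over {m, u}:
m | u | φ
---------
F | F | T
T | F | F
F | T | T
T | T | T
Counterexample at row 2: with m=T, u=F, the formula is F.

No, it is not a tautology.


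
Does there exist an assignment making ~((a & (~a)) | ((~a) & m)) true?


Search for a satisfying assignment over {a, m}.
Try a=False, m=False: the formula evaluates to True.
A satisfying assignment exists.

Satisfiable.


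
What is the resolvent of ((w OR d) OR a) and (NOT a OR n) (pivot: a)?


The clauses contain complementary literals a and NOTa.
Resolution eliminates this pair and disjoins the remaining literals (merging duplicates).

((w OR d) OR n)


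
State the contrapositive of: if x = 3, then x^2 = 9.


The contrapositive of (P → Q) is (¬Q → ¬P); it is logically equivalent to the original.
Here P = 'x = 3' and Q = 'x^2 = 9'.

If not (x^2 = 9), then not (x = 3).


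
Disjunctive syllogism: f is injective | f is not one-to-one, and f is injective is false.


Disjunctive syllogism: from (P ∨ Q) and ¬P, infer Q.
One disjunct, 'f is injective', is ruled out; the other must hold.

f is not one-to-one


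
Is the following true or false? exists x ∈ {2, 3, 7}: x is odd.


Evaluate the predicate on each element: 2:False, 3:True, 7:True.
Witness x = 3 satisfies the predicate.

True


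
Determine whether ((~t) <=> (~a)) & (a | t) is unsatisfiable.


Truth table over {a, t}:
a | t | φ
---------
False | False | False
True | False | False
False | True | False
True | True | True
Satisfying assignment at row 4: a=True, t=True gives True.

No, it is not a contradiction.


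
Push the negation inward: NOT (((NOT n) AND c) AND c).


De Morgan: the negation of a conjunction is the disjunction of the negations.
Distribute NOT across AND, flipping it to OR, and negate each literal.

(n OR (NOT c)) OR (NOT c)


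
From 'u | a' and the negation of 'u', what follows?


Disjunctive syllogism: from (P ∨ Q) and ¬P, infer Q.
One disjunct, 'u', is ruled out; the other must hold.

a


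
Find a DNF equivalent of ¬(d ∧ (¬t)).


Step 1: Apply De Morgan: ¬(d ∧ (¬t)) = ¬d ∨ ¬(¬t).
Step 2: Eliminate any double negations (¬¬X = X).

(¬d) ∨ t


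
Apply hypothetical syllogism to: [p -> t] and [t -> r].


Hypothetical syllogism: from (P → Q) and (Q → R), infer (P → R).
Chain the two implications through the shared middle term 't'.

p -> r


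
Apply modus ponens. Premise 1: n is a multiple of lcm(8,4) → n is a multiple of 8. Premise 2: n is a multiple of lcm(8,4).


Modus ponens: from (P → Q) and P, infer Q.
P = 'n is a multiple of lcm(8,4)' is asserted, and P → Q holds, so Q follows.

n is a multiple of 8.


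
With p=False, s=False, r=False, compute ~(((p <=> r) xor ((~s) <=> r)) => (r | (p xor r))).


Substitute p=False, s=False, r=False:
p <=> r = False <=> False = True
~s = True
(~s) <=> r = True <=> False = False
(p <=> r) xor ((~s) <=> r) = True xor False = True
p xor r = False xor False = False
r | (p xor r) = False | False = False
((p <=> r) xor ((~s) <=> r)) => (r | (p xor r)) = True => False = False
~(((p <=> r) xor ((~s) <=> r)) => (r | (p xor r))) = True

True


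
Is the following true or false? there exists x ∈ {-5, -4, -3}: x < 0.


Evaluate the predicate on each element: -5:T, -4:T, -3:T.
Witness x = -5 satisfies the predicate.

T


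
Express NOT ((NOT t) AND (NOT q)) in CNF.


Step 1: Apply De Morgan: ¬((¬t) ∧ (¬q)) = ¬(¬t) ∨ ¬(¬q).
Step 2: Eliminate any double negations (¬¬X = X).

t OR q


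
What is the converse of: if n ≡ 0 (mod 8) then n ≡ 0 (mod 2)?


The converse of (P → Q) is (Q → P). It is not in general equivalent to the original.
Here P = 'n ≡ 0 (mod 8)' and Q = 'n ≡ 0 (mod 2)'.

If n ≡ 0 (mod 2), then n ≡ 0 (mod 8).


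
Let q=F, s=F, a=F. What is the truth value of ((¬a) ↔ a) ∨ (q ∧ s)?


Substitute q=F, s=F, a=F:
¬a = T
(¬a) ↔ a = T ↔ F = F
q ∧ s = F ∧ F = F
((¬a) ↔ a) ∨ (q ∧ s) = F ∨ F = F

F


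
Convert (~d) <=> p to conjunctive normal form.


Step 1: Rewrite (¬d) ↔ p as ((¬d) → p) ∧ (p → (¬d)).
Step 2: Rewrite each implication as a disjunction.
Step 3: Eliminate any double negations (¬¬X = X).

(d | p) & ((~p) | (~d))


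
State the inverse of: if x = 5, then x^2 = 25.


The inverse of (P → Q) is (¬P → ¬Q). It is equivalent to the converse, not to the original.
Here P = 'x = 5' and Q = 'x^2 = 25'.

If not (x = 5), then not (x^2 = 25).


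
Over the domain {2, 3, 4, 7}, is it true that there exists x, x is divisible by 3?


Evaluate the predicate on each element: 2:F, 3:T, 4:F, 7:F.
Witness x = 3 satisfies the predicate.

T


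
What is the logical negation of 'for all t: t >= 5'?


¬(for all x: φ) = there exists x: ¬φ, and ¬(there exists x: φ) = for all x: ¬φ.
Apply to the universal statement.

there exists t: NOT(t >= 5)


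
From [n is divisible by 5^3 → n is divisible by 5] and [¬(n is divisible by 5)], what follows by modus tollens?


Modus tollens: from (P → Q) and ¬Q, infer ¬P.
Q = 'n is divisible by 5' is denied; since P → Q, P must also fail.

Not (n is divisible by 5^3).


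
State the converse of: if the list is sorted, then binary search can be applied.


The converse of (P → Q) is (Q → P). It is not in general equivalent to the original.
Here P = 'the list is sorted' and Q = 'binary search can be applied'.

If binary search can be applied, then the list is sorted.


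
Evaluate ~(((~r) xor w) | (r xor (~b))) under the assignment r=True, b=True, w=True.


Substitute r=True, b=True, w=True:
~r = False
(~r) xor w = False xor True = True
~b = False
r xor (~b) = True xor False = True
((~r) xor w) | (r xor (~b)) = True | True = True
~(((~r) xor w) | (r xor (~b))) = False

False


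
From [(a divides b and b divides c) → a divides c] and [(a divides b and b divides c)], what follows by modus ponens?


Modus ponens: from (P → Q) and P, infer Q.
P = '(a divides b and b divides c)' is asserted, and P → Q holds, so Q follows.

a divides c.


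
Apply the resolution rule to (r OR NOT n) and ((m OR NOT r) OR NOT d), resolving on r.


The clauses contain complementary literals r and NOTr.
Resolution eliminates this pair and disjoins the remaining literals (merging duplicates).

((NOT n OR m) OR NOT d)


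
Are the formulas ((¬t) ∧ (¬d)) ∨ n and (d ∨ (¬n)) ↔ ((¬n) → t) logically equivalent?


Compare truth tables:
d | n | t | φ | ψ
-----------------
F | F | F | T | F
T | F | F | F | F
F | T | F | T | F
T | T | F | T | T
F | F | T | F | T
T | F | T | F | T
F | T | T | T | F
T | T | T | T | T
They differ at row 1 (d=F, n=F, t=F): φ=T but ψ=F.

No, they are not logically equivalent.


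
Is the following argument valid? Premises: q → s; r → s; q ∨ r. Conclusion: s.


This matches the form of proof by cases: the conclusion follows in every model of the premises.

Valid.


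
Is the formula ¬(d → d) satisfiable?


Check all 2 assignments over {d}:
d | φ
-----
F | F
T | F
No assignment makes the formula true.

Unsatisfiable.


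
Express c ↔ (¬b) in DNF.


Step 1: c ↔ (¬b) is true exactly when both agree: (c ∧ (¬b)) ∨ (¬c ∧ ¬(¬b)).
Step 2: Eliminate any double negations (¬¬X = X).

(c ∧ (¬b)) ∨ ((¬c) ∧ b)


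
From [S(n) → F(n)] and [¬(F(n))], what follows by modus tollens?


Modus tollens: from (P → Q) and ¬Q, infer ¬P.
Q = 'F(n)' is denied; since P → Q, P must also fail.

Not (S(n)).


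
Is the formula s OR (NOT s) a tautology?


Build the truth table over {s}:
s | φ
-----
F | T
T | T
Every row evaluates to true.

Yes, it is a tautology.


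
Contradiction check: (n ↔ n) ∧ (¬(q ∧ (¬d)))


Truth table over {d, n, q}:
d | n | q | φ
-------------
F | F | F | T
T | F | F | T
F | T | F | T
T | T | F | T
F | F | T | F
T | F | T | T
F | T | T | F
T | T | T | T
Satisfying assignment at row 1: d=F, n=F, q=F gives T.

No, it is not a contradiction.


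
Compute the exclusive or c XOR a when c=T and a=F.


Exclusive or is true when exactly one operand is true.
Substitute: c=T, a=F.
T XOR F evaluates to T.

T


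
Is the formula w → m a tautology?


Build the truth table over {m, w}:
m | w | φ
---------
F | F | T
T | F | T
F | T | F
T | T | T
Counterexample at row 3: with m=F, w=T, the formula is F.

No, it is not a tautology.


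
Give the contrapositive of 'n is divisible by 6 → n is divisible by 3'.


The contrapositive of (P → Q) is (¬Q → ¬P); it is logically equivalent to the original.
Here P = 'n is divisible by 6' and Q = 'n is divisible by 3'.

If not (n is divisible by 3), then not (n is divisible by 6).


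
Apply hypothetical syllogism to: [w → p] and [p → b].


Hypothetical syllogism: from (P → Q) and (Q → R), infer (P → R).
Chain the two implications through the shared middle term 'p'.

w → b


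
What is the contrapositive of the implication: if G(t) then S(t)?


The contrapositive of (P → Q) is (¬Q → ¬P); it is logically equivalent to the original.
Here P = 'G(t)' and Q = 'S(t)'.

If not (S(t)), then not (G(t)).


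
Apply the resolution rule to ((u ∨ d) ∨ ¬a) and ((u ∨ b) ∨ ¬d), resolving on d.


The clauses contain complementary literals d and ¬d.
Resolution eliminates this pair and disjoins the remaining literals (merging duplicates).

((¬a ∨ u) ∨ b)


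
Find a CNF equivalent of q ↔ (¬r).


Step 1: Rewrite q ↔ (¬r) as (q → (¬r)) ∧ ((¬r) → q).
Step 2: Rewrite each implication as a disjunction.
Step 3: Eliminate any double negations (¬¬X = X).

((¬q) ∨ (¬r)) ∧ (r ∨ q)


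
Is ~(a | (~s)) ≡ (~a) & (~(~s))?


Compare truth tables:
a | s | φ | ψ
-------------
False | False | False | False
True | False | False | False
False | True | True | True
True | True | False | False
The columns φ and ψ agree on every row.

Yes, they are logically equivalent.


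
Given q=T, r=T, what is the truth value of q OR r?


Disjunction is false only when both operands are false.
Substitute: q=T, r=T.
T OR T evaluates to T.

T


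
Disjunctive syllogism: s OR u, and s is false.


Disjunctive syllogism: from (P ∨ Q) and ¬P, infer Q.
One disjunct, 's', is ruled out; the other must hold.

u


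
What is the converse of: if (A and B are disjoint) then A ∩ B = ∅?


The converse of (P → Q) is (Q → P). It is not in general equivalent to the original.
Here P = '(A and B are disjoint)' and Q = 'A ∩ B = ∅'.

If A ∩ B = ∅, then (A and B are disjoint).


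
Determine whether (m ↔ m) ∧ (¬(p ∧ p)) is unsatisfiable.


Truth table over {m, p}:
m | p | φ
---------
F | F | T
T | F | T
F | T | F
T | T | F
Satisfying assignment at row 1: m=F, p=F gives T.

No, it is not a contradiction.


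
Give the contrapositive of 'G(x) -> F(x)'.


The contrapositive of (P → Q) is (¬Q → ¬P); it is logically equivalent to the original.
Here P = 'G(x)' and Q = 'F(x)'.

If not (F(x)), then not (G(x)).


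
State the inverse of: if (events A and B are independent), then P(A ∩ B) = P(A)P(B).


The inverse of (P → Q) is (¬P → ¬Q). It is equivalent to the converse, not to the original.
Here P = '(events A and B are independent)' and Q = 'P(A ∩ B) = P(A)P(B)'.

If not ((events A and B are independent)), then not (P(A ∩ B) = P(A)P(B)).


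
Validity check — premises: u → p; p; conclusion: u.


This is affirming the consequent (fallacy). There exist truth assignments where the premises are all true but the conclusion is false.

Invalid.


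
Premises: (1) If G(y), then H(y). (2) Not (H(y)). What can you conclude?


Modus tollens: from (P → Q) and ¬Q, infer ¬P.
Q = 'H(y)' is denied; since P → Q, P must also fail.

Not (G(y)).


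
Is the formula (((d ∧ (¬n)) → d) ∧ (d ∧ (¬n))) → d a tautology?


Build the truth table over {d, n}:
d | n | φ
---------
F | F | T
T | F | T
F | T | T
T | T | T
Every row evaluates to true.

Yes, it is a tautology.


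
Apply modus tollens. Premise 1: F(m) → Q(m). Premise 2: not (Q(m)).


Modus tollens: from (P → Q) and ¬Q, infer ¬P.
Q = 'Q(m)' is denied; since P → Q, P must also fail.

Not (F(m)).


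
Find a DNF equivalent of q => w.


Step 1: Rewrite q → w as ¬q ∨ w.

(~q) | w


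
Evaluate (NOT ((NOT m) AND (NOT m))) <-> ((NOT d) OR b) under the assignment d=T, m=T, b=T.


Substitute d=T, m=T, b=T:
NOT m = F
NOT m = F
(NOT m) AND (NOT m) = F AND F = F
NOT ((NOT m) AND (NOT m)) = T
NOT d = F
(NOT d) OR b = F OR T = T
(NOT ((NOT m) AND (NOT m))) <-> ((NOT d) OR b) = T <-> T = T

T


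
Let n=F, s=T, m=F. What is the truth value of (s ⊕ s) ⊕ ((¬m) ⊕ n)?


Substitute n=F, s=T, m=F:
s ⊕ s = T ⊕ T = F
¬m = T
(¬m) ⊕ n = T ⊕ F = T
(s ⊕ s) ⊕ ((¬m) ⊕ n) = F ⊕ T = T

T


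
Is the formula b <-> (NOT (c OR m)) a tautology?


Build the truth table over {b, c, m}:
b | c | m | φ
-------------
F | F | F | F
T | F | F | T
F | T | F | T
T | T | F | F
F | F | T | T
T | F | T | F
F | T | T | T
T | T | T | F
Counterexample at row 1: with b=F, c=F, m=F, the formula is F.

No, it is not a tautology.


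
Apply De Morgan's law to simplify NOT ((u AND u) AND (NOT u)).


De Morgan: the negation of a conjunction is the disjunction of the negations.
Distribute NOT across AND, flipping it to OR, and negate each literal.

((NOT u) OR (NOT u)) OR u


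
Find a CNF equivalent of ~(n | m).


Step 1: Apply De Morgan: ¬(n ∨ m) = ¬n ∧ ¬m.

(~n) & (~m)


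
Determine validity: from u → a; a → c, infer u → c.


This matches the form of hypothetical syllogism: the conclusion follows in every model of the premises.

Valid.


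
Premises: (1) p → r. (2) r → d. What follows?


Hypothetical syllogism: from (P → Q) and (Q → R), infer (P → R).
Chain the two implications through the shared middle term 'r'.

p → d


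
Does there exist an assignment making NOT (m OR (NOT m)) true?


Check all 2 assignments over {m}:
m | φ
-----
F | F
T | F
No assignment makes the formula true.

Unsatisfiable.


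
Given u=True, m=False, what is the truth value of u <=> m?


Biconditional is true when both operands have the same truth value.
Substitute: u=True, m=False.
True <=> False evaluates to False.

False


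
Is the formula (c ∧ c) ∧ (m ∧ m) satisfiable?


Search for a satisfying assignment over {c, m}.
Try c=T, m=T: the formula evaluates to T.
A satisfying assignment exists.

Satisfiable.


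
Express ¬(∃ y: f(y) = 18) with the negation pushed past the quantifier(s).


¬(∀ x: φ) = ∃ x: ¬φ, and ¬(∃ x: φ) = ∀ x: ¬φ.
Apply to the existential statement.

∀ y: ¬(f(y) = 18)


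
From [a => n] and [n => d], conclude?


Hypothetical syllogism: from (P → Q) and (Q → R), infer (P → R).
Chain the two implications through the shared middle term 'n'.

a => d


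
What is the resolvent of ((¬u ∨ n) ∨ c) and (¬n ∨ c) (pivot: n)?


The clauses contain complementary literals n and ¬n.
Resolution eliminates this pair and disjoins the remaining literals (merging duplicates).

(c ∨ ¬u)


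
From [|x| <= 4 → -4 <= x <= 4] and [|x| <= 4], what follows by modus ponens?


Modus ponens: from (P → Q) and P, infer Q.
P = '|x| <= 4' is asserted, and P → Q holds, so Q follows.

-4 <= x <= 4.


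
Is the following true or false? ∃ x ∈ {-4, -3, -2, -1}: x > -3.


Evaluate the predicate on each element: -4:F, -3:F, -2:T, -1:T.
Witness x = -2 satisfies the predicate.

T


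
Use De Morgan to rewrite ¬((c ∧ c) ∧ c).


De Morgan: the negation of a conjunction is the disjunction of the negations.
Distribute ¬ across ∧, flipping it to ∨, and negate each literal.

((¬c) ∨ (¬c)) ∨ (¬c)


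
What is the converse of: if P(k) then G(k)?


The converse of (P → Q) is (Q → P). It is not in general equivalent to the original.
Here P = 'P(k)' and Q = 'G(k)'.

If G(k), then P(k).


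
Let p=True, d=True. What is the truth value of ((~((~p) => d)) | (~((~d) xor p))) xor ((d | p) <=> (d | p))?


Substitute p=True, d=True:
… (earlier sub-steps elided)
(~p) => d = False => True = True
~((~p) => d) = False
~d = False
(~d) xor p = False xor True = True
~((~d) xor p) = False
(~((~p) => d)) | (~((~d) xor p)) = False | False = False
d | p = True | True = True
d | p = True | True = True
(d | p) <=> (d | p) = True <=> True = True
((~((~p) => d)) | (~((~d) xor p))) xor ((d | p) <=> (d | p)) = False xor True = True

True


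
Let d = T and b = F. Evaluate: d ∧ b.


Conjunction is true only when both operands are true.
Substitute: d=T, b=F.
T ∧ F evaluates to F.

F


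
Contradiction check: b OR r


Truth table over {b, r}:
b | r | φ
---------
F | F | F
T | F | T
F | T | T
T | T | T
Satisfying assignment at row 2: b=T, r=F gives T.

No, it is not a contradiction.


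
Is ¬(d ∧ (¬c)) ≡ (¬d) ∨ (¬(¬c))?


Compare truth tables:
c | d | φ | ψ
-------------
F | F | T | T
T | F | T | T
F | T | F | F
T | T | T | T
The columns φ and ψ agree on every row.

Yes, they are logically equivalent.


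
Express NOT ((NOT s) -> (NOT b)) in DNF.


Step 1: Rewrite implication then negate: ¬(¬(¬s) ∨ (¬b)) = (¬s) ∧ ¬(¬b).
Step 2: Eliminate any double negations (¬¬X = X).

(NOT s) AND b


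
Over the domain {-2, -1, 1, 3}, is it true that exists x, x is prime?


Evaluate the predicate on each element: -2:False, -1:False, 1:False, 3:True.
Witness x = 3 satisfies the predicate.

True


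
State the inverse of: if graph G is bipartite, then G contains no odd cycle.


The inverse of (P → Q) is (¬P → ¬Q). It is equivalent to the converse, not to the original.
Here P = 'graph G is bipartite' and Q = 'G contains no odd cycle'.

If not (graph G is bipartite), then not (G contains no odd cycle).


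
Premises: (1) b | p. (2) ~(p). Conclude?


Disjunctive syllogism: from (P ∨ Q) and ¬P, infer Q.
One disjunct, 'p', is ruled out; the other must hold.

b


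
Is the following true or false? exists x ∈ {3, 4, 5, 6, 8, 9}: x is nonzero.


Evaluate the predicate on each element: 3:True, 4:True, 5:True, 6:True, 8:True, 9:True.
Witness x = 3 satisfies the predicate.

True


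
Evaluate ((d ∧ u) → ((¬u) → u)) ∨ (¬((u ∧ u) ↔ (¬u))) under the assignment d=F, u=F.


Substitute d=F, u=F:
d ∧ u = F ∧ F = F
¬u = T
(¬u) → u = T → F = F
(d ∧ u) → ((¬u) → u) = F → F = T
u ∧ u = F ∧ F = F
¬u = T
(u ∧ u) ↔ (¬u) = F ↔ T = F
¬((u ∧ u) ↔ (¬u)) = T
((d ∧ u) → ((¬u) → u)) ∨ (¬((u ∧ u) ↔ (¬u))) = T ∨ T = T

T


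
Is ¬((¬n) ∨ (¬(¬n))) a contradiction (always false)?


Truth table over {n}:
n | φ
-----
F | F
T | F
Every row is false.

Yes, it is a contradiction.


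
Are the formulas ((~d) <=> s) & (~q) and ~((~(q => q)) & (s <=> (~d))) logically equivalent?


Compare truth tables:
d | q | s | φ | ψ
-----------------
False | False | False | False | True
True | False | False | True | True
False | True | False | False | True
True | True | False | False | True
False | False | True | True | True
True | False | True | False | True
False | True | True | False | True
True | True | True | False | True
They differ at row 1 (d=False, q=False, s=False): φ=False but ψ=True.

No, they are not logically equivalent.


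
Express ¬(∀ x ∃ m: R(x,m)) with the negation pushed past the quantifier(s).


Negation flips each quantifier (∀↔∃) and negates the inner predicate.
¬(∀ x ∃ m: φ) = ∃ x ∀ m: ¬φ.

∃ x ∀ m: ¬(R(x,m))


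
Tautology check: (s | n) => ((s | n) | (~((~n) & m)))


Build the truth table over {m, n, s}:
m | n | s | φ
-------------
False | False | False | True
True | False | False | True
False | True | False | True
True | True | False | True
False | False | True | True
True | False | True | True
False | True | True | True
True | True | True | True
Every row evaluates to true.

Yes, it is a tautology.


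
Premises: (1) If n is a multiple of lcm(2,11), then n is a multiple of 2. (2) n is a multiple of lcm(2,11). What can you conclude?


Modus ponens: from (P → Q) and P, infer Q.
P = 'n is a multiple of lcm(2,11)' is asserted, and P → Q holds, so Q follows.

n is a multiple of 2.


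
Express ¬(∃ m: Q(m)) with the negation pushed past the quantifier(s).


¬(∀ x: φ) = ∃ x: ¬φ, and ¬(∃ x: φ) = ∀ x: ¬φ.
Apply to the existential statement.

∀ m: ¬(Q(m))


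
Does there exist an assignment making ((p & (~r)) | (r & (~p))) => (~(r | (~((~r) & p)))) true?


Search for a satisfying assignment over {p, r}.
Try p=False, r=False: the formula evaluates to True.
A satisfying assignment exists.

Satisfiable.


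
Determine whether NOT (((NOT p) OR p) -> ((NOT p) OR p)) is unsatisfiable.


Truth table over {p}:
p | φ
-----
F | F
T | F
Every row is false.

Yes, it is a contradiction.


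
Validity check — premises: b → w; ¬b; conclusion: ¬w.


This is denying the antecedent (fallacy). There exist truth assignments where the premises are all true but the conclusion is false.

Invalid.


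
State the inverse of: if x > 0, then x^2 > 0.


The inverse of (P → Q) is (¬P → ¬Q). It is equivalent to the converse, not to the original.
Here P = 'x > 0' and Q = 'x^2 > 0'.

If not (x > 0), then not (x^2 > 0).


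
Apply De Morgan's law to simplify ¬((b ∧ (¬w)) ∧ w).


De Morgan: the negation of a conjunction is the disjunction of the negations.
Distribute ¬ across ∧, flipping it to ∨, and negate each literal.

((¬b) ∨ w) ∨ (¬w)


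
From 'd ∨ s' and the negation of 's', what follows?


Disjunctive syllogism: from (P ∨ Q) and ¬P, infer Q.
One disjunct, 's', is ruled out; the other must hold.

d


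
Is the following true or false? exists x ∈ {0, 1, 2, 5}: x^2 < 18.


Evaluate the predicate on each element: 0:True, 1:True, 2:True, 5:False.
Witness x = 0 satisfies the predicate.

True


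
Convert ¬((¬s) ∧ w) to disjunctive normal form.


Step 1: Apply De Morgan: ¬((¬s) ∧ w) = ¬(¬s) ∨ ¬w.
Step 2: Eliminate any double negations (¬¬X = X).

s ∨ (¬w)


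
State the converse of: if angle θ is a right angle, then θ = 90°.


The converse of (P → Q) is (Q → P). It is not in general equivalent to the original.
Here P = 'angle θ is a right angle' and Q = 'θ = 90°'.

If θ = 90°, then angle θ is a right angle.


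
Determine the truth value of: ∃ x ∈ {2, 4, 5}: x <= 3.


Evaluate the predicate on each element: 2:T, 4:F, 5:F.
Witness x = 2 satisfies the predicate.

T


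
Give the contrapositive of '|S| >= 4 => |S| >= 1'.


The contrapositive of (P → Q) is (¬Q → ¬P); it is logically equivalent to the original.
Here P = '|S| >= 4' and Q = '|S| >= 1'.

If not (|S| >= 1), then not (|S| >= 4).


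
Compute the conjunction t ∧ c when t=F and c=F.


Conjunction is true only when both operands are true.
Substitute: t=F, c=F.
F ∧ F evaluates to F.

F


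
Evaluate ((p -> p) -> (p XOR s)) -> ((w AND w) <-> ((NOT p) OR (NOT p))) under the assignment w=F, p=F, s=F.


Substitute w=F, p=F, s=F:
p -> p = F -> F = T
p XOR s = F XOR F = F
(p -> p) -> (p XOR s) = T -> F = F
w AND w = F AND F = F
NOT p = T
NOT p = T
(NOT p) OR (NOT p) = T OR T = T
(w AND w) <-> ((NOT p) OR (NOT p)) = F <-> T = F
((p -> p) -> (p XOR s)) -> ((w AND w) <-> ((NOT p) OR (NOT p))) = F -> F = T

T


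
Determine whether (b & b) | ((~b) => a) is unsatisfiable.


Truth table over {a, b}:
a | b | φ
---------
False | False | False
True | False | True
False | True | True
True | True | True
Satisfying assignment at row 2: a=True, b=False gives True.

No, it is not a contradiction.


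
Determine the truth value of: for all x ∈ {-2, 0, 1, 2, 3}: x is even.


Evaluate the predicate on each element: -2:T, 0:T, 1:F, 2:T, 3:F.
Counterexample x = 1 fails the predicate.

F


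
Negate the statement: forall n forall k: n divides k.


Negation flips each quantifier (∀↔∃) and negates the inner predicate.
¬(forall n forall k: φ) = exists n exists k: ¬φ.

exists n exists k: ~(n divides k)


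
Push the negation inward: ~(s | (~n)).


De Morgan: the negation of a disjunction is the conjunction of the negations.
Distribute ~ across |, flipping it to &, and negate each literal.

(~s) & n


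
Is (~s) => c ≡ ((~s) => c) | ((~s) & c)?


Compare truth tables:
c | s | φ | ψ
-------------
False | False | False | False
True | False | True | True
False | True | True | True
True | True | True | True
The columns φ and ψ agree on every row.

Yes, they are logically equivalent.


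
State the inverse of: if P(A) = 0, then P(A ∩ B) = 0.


The inverse of (P → Q) is (¬P → ¬Q). It is equivalent to the converse, not to the original.
Here P = 'P(A) = 0' and Q = 'P(A ∩ B) = 0'.

If not (P(A) = 0), then not (P(A ∩ B) = 0).


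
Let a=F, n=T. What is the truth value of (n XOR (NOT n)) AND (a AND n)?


Substitute a=F, n=T:
NOT n = F
n XOR (NOT n) = T XOR F = T
a AND n = F AND T = F
(n XOR (NOT n)) AND (a AND n) = T AND F = F

F


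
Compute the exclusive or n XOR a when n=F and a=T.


Exclusive or is true when exactly one operand is true.
Substitute: n=F, a=T.
F XOR T evaluates to T.

T


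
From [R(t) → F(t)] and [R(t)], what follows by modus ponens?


Modus ponens: from (P → Q) and P, infer Q.
P = 'R(t)' is asserted, and P → Q holds, so Q follows.

F(t).


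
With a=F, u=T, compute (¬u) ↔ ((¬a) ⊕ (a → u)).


Substitute a=F, u=T:
¬u = F
¬a = T
a → u = F → T = T
(¬a) ⊕ (a → u) = T ⊕ T = F
(¬u) ↔ ((¬a) ⊕ (a → u)) = F ↔ F = T

T


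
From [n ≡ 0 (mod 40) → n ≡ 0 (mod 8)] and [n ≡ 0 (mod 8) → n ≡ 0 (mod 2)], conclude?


Hypothetical syllogism: from (P → Q) and (Q → R), infer (P → R).
Chain the two implications through the shared middle term 'n ≡ 0 (mod 8)'.

n ≡ 0 (mod 40) → n ≡ 0 (mod 2)


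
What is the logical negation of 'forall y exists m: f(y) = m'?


Negation flips each quantifier (∀↔∃) and negates the inner predicate.
¬(forall y exists m: φ) = exists y forall m: ¬φ.

exists y forall m: ~(f(y) = m)


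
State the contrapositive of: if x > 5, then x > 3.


The contrapositive of (P → Q) is (¬Q → ¬P); it is logically equivalent to the original.
Here P = 'x > 5' and Q = 'x > 3'.

If not (x > 3), then not (x > 5).


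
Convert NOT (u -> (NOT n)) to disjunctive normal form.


Step 1: Rewrite implication then negate: ¬(¬u ∨ (¬n)) = u ∧ ¬(¬n).
Step 2: Eliminate any double negations (¬¬X = X).

u AND n


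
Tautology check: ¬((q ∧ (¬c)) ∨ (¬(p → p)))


Build the truth table over {c, p, q}:
c | p | q | φ
-------------
F | F | F | T
T | F | F | T
F | T | F | T
T | T | F | T
F | F | T | F
T | F | T | T
F | T | T | F
T | T | T | T
Counterexample at row 5: with c=F, p=F, q=T, the formula is F.

No, it is not a tautology.


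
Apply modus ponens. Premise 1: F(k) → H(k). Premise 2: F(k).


Modus ponens: from (P → Q) and P, infer Q.
P = 'F(k)' is asserted, and P → Q holds, so Q follows.

H(k).


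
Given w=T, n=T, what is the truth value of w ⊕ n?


Exclusive or is true when exactly one operand is true.
Substitute: w=T, n=T.
T ⊕ T evaluates to F.

F


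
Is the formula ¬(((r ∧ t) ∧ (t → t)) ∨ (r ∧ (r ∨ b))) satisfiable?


Search for a satisfying assignment over {b, r, t}.
Try b=F, r=F, t=F: the formula evaluates to T.
A satisfying assignment exists.

Satisfiable.


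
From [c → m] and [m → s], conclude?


Hypothetical syllogism: from (P → Q) and (Q → R), infer (P → R).
Chain the two implications through the shared middle term 'm'.

c → s


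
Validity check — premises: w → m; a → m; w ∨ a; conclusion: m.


This matches the form of proof by cases: the conclusion follows in every model of the premises.

Valid.


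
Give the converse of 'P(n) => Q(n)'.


The converse of (P → Q) is (Q → P). It is not in general equivalent to the original.
Here P = 'P(n)' and Q = 'Q(n)'.

If Q(n), then P(n).


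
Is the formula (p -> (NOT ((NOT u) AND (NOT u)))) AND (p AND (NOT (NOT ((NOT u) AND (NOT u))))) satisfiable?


Check all 4 assignments over {p, u}:
p | u | φ
---------
F | F | F
T | F | F
F | T | F
T | T | F
No assignment makes the formula true.

Unsatisfiable.


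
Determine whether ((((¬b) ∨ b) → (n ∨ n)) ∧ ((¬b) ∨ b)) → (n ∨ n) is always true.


Build the truth table over {b, n}:
b | n | φ
---------
F | F | T
T | F | T
F | T | T
T | T | T
Every row evaluates to true.

Yes, it is a tautology.


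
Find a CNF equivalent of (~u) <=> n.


Step 1: Rewrite (¬u) ↔ n as ((¬u) → n) ∧ (n → (¬u)).
Step 2: Rewrite each implication as a disjunction.
Step 3: Eliminate any double negations (¬¬X = X).

(u | n) & ((~n) | (~u))


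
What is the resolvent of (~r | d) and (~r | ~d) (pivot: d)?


The clauses contain complementary literals d and ~d.
Resolution eliminates this pair and disjoins the remaining literals (merging duplicates).

~r


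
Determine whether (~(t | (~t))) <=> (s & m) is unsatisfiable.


Truth table over {m, s, t}:
m | s | t | φ
-------------
False | False | False | True
True | False | False | True
False | True | False | True
True | True | False | False
False | False | True | True
True | False | True | True
False | True | True | True
True | True | True | False
Satisfying assignment at row 1: m=False, s=False, t=False gives True.

No, it is not a contradiction.


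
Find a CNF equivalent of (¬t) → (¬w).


Step 1: Rewrite (¬t) → (¬w) as ¬(¬t) ∨ (¬w).
Step 2: Eliminate any double negations (¬¬X = X).

t ∨ (¬w)


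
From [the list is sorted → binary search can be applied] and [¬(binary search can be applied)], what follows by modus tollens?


Modus tollens: from (P → Q) and ¬Q, infer ¬P.
Q = 'binary search can be applied' is denied; since P → Q, P must also fail.

Not (the list is sorted).


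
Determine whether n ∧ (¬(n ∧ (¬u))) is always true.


Build the truth table over {n, u}:
n | u | φ
---------
F | F | F
T | F | F
F | T | F
T | T | T
Counterexample at row 1: with n=F, u=F, the formula is F.

No, it is not a tautology.
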